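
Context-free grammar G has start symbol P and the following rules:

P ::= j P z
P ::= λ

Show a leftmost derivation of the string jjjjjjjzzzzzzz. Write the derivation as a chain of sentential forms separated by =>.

P => jPz   [P ::= j P z]
jPz => jjPzz   [P ::= j P z]
jjPzz => jjjPzzz   [P ::= j P z]
jjjPzzz => jjjjPzzzz   [P ::= j P z]
jjjjPzzzz => jjjjjPzzzzz   [P ::= j P z]
jjjjjPzzzzz => jjjjjjPzzzzzz   [P ::= j P z]
jjjjjjPzzzzzz => jjjjjjjPzzzzzzz   [P ::= j P z]
jjjjjjjPzzzzzzz => jjjjjjjzzzzzzz   [P ::= λ]

P => jPz => jjPzz => jjjPzzz => jjjjPzzzz => jjjjjPzzzzz => jjjjjjPzzzzzz => jjjjjjjPzzzzzzz => jjjjjjjzzzzzzz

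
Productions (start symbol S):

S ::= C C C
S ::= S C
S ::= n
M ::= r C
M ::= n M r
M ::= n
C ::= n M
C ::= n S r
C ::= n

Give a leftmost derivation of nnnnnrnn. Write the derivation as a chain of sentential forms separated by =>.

S => CCC => nSrCC => nSCrCC => nCCCCrCC => nnCCCrCC => nnnCCrCC => nnnnCrCC => nnnnnrCC => nnnnnrnC => nnnnnrnn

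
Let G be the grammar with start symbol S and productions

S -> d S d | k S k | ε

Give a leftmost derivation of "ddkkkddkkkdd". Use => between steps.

S => dSd   [S -> d S d]
dSd => ddSdd   [S -> d S d]
ddSdd => ddkSkdd   [S -> k S k]
ddkSkdd => ddkkSkkdd   [S -> k S k]
ddkkSkkdd => ddkkkSkkkdd   [S -> k S k]
ddkkkSkkkdd => ddkkkdSdkkkdd   [S -> d S d]
ddkkkdSdkkkdd => ddkkkddkkkdd   [S -> ε]

S => dSd => ddSdd => ddkSkdd => ddkkSkkdd => ddkkkSkkkdd => ddkkkdSdkkkdd => ddkkkddkkkdd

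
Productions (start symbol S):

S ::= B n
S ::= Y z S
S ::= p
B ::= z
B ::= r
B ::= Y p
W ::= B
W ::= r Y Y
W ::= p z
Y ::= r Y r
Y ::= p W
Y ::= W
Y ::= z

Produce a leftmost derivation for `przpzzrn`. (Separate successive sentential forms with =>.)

S => YzS   [S ::= Y z S]
YzS => pWzS   [Y ::= p W]
pWzS => prYYzS   [W ::= r Y Y]
prYYzS => przYzS   [Y ::= z]
przYzS => przWzS   [Y ::= W]
przWzS => przpzzS   [W ::= p z]
przpzzS => przpzzBn   [S ::= B n]
przpzzBn => przpzzrn   [B ::= r]

S => YzS => pWzS => prYYzS => przYzS => przWzS => przpzzS => przpzzBn => przpzzrn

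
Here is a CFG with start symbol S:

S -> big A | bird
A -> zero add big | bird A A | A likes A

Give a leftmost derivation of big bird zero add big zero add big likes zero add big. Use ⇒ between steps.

S ⇒ big A ⇒ big A likes A ⇒ big bird A A likes A ⇒ big bird zero add big A likes A ⇒ big bird zero add big zero add big likes A ⇒ big bird zero add big zero add big likes zero add big

S ⇒ big A   [S -> big A]
big A ⇒ big A likes A   [A -> A likes A]
big A likes A ⇒ big bird A A likes A   [A -> bird A A]
big bird A A likes A ⇒ big bird zero add big A likes A   [A -> zero add big]
big bird zero add big A likes A ⇒ big bird zero add big zero add big likes A   [A -> zero add big]
big bird zero add big zero add big likes A ⇒ big bird zero add big zero add big likes zero add big   [A -> zero add big]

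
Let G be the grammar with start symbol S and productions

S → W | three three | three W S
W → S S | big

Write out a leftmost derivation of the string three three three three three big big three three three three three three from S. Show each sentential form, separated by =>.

S => three W S => three S S S => three three three S S => three three three three W S S => three three three three S S S S => three three three three three W S S S S => three three three three three big S S S S => three three three three three big W S S S => three three three three three big big S S S => three three three three three big big three three S S => three three three three three big big three three three three S => three three three three three big big three three three three three three

S => three W S   [S → three W S]
three W S => three S S S   [W → S S]
three S S S => three three three S S   [S → three three]
three three three S S => three three three three W S S   [S → three W S]
three three three three W S S => three three three three S S S S   [W → S S]
three three three three S S S S => three three three three three W S S S S   [S → three W S]
three three three three three W S S S S => three three three three three big S S S S   [W → big]
three three three three three big S S S S => three three three three three big W S S S   [S → W]
three three three three three big W S S S => three three three three three big big S S S   [W → big]
three three three three three big big S S S => three three three three three big big three three S S   [S → three three]
three three three three three big big three three S S => three three three three three big big three three three three S   [S → three three]
three three three three three big big three three three three S => three three three three three big big three three three three three three   [S → three three]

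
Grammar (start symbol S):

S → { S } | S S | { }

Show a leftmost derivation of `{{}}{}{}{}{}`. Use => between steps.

S => SS   [S → S S]
SS => {S}S   [S → { S }]
{S}S => {{}}S   [S → { }]
{{}}S => {{}}SS   [S → S S]
{{}}SS => {{}}SSS   [S → S S]
{{}}SSS => {{}}SSSS   [S → S S]
{{}}SSSS => {{}}{}SSS   [S → { }]
{{}}{}SSS => {{}}{}{}SS   [S → { }]
{{}}{}{}SS => {{}}{}{}{}S   [S → { }]
{{}}{}{}{}S => {{}}{}{}{}{}   [S → { }]

S => SS => {S}S => {{}}S => {{}}SS => {{}}SSS => {{}}SSSS => {{}}{}SSS => {{}}{}{}SS => {{}}{}{}{}S => {{}}{}{}{}{}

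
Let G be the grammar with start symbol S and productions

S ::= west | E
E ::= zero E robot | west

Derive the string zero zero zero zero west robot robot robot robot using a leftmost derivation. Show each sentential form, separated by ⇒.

S ⇒ E   [S ::= E]
E ⇒ zero E robot   [E ::= zero E robot]
zero E robot ⇒ zero zero E robot robot   [E ::= zero E robot]
zero zero E robot robot ⇒ zero zero zero E robot robot robot   [E ::= zero E robot]
zero zero zero E robot robot robot ⇒ zero zero zero zero E robot robot robot robot   [E ::= zero E robot]
zero zero zero zero E robot robot robot robot ⇒ zero zero zero zero west robot robot robot robot   [E ::= west]

S ⇒ E ⇒ zero E robot ⇒ zero zero E robot robot ⇒ zero zero zero E robot robot robot ⇒ zero zero zero zero E robot robot robot robot ⇒ zero zero zero zero west robot robot robot robot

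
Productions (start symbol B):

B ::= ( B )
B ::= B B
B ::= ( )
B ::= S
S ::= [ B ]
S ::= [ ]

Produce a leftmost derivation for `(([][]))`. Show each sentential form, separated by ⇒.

B ⇒ (B)   [B ::= ( B )]
(B) ⇒ ((B))   [B ::= ( B )]
((B)) ⇒ ((BB))   [B ::= B B]
((BB)) ⇒ ((SB))   [B ::= S]
((SB)) ⇒ (([]B))   [S ::= [ ]]
(([]B)) ⇒ (([]S))   [B ::= S]
(([]S)) ⇒ (([][]))   [S ::= [ ]]

B ⇒ (B) ⇒ ((B)) ⇒ ((BB)) ⇒ ((SB)) ⇒ (([]B)) ⇒ (([]S)) ⇒ (([][]))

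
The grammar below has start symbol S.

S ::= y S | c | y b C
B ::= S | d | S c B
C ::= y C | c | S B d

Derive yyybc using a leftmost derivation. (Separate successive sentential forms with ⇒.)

S ⇒ yS ⇒ yyS ⇒ yyybC ⇒ yyybc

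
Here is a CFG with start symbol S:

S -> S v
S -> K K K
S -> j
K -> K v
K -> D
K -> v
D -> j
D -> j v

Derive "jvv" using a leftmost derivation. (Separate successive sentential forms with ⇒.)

S ⇒ Sv   [S -> S v]
Sv ⇒ Svv   [S -> S v]
Svv ⇒ jvv   [S -> j]

S ⇒ Sv ⇒ Svv ⇒ jvv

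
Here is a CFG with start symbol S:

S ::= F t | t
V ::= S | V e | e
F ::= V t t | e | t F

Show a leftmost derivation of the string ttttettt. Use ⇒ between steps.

S ⇒ Ft ⇒ Vttt ⇒ Vettt ⇒ Settt ⇒ Ftettt ⇒ Vtttettt ⇒ Stttettt ⇒ ttttettt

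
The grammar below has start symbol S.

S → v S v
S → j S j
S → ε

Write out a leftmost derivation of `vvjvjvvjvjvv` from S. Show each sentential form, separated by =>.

S => vSv => vvSvv => vvjSjvv => vvjvSvjvv => vvjvjSjvjvv => vvjvjvSvjvjvv => vvjvjvvjvjvv

S => vSv   [S → v S v]
vSv => vvSvv   [S → v S v]
vvSvv => vvjSjvv   [S → j S j]
vvjSjvv => vvjvSvjvv   [S → v S v]
vvjvSvjvv => vvjvjSjvjvv   [S → j S j]
vvjvjSjvjvv => vvjvjvSvjvjvv   [S → v S v]
vvjvjvSvjvjvv => vvjvjvvjvjvv   [S → ε]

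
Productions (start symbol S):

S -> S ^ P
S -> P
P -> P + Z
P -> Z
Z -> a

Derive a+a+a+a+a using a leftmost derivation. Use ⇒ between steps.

S⇒P⇒P+Z⇒P+Z+Z⇒P+Z+Z+Z⇒P+Z+Z+Z+Z⇒Z+Z+Z+Z+Z⇒a+Z+Z+Z+Z⇒a+a+Z+Z+Z⇒a+a+a+Z+Z⇒a+a+a+a+Z⇒a+a+a+a+a

S ⇒ P   [S -> P]
P ⇒ P+Z   [P -> P + Z]
P+Z ⇒ P+Z+Z   [P -> P + Z]
P+Z+Z ⇒ P+Z+Z+Z   [P -> P + Z]
P+Z+Z+Z ⇒ P+Z+Z+Z+Z   [P -> P + Z]
P+Z+Z+Z+Z ⇒ Z+Z+Z+Z+Z   [P -> Z]
Z+Z+Z+Z+Z ⇒ a+Z+Z+Z+Z   [Z -> a]
a+Z+Z+Z+Z ⇒ a+a+Z+Z+Z   [Z -> a]
a+a+Z+Z+Z ⇒ a+a+a+Z+Z   [Z -> a]
a+a+a+Z+Z ⇒ a+a+a+a+Z   [Z -> a]
a+a+a+a+Z ⇒ a+a+a+a+a   [Z -> a]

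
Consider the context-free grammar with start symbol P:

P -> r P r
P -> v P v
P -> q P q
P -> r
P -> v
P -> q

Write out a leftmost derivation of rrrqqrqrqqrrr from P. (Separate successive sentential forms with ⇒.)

P ⇒ rPr ⇒ rrPrr ⇒ rrrPrrr ⇒ rrrqPqrrr ⇒ rrrqqPqqrrr ⇒ rrrqqrPrqqrrr ⇒ rrrqqrqrqqrrr

P ⇒ rPr   [P -> r P r]
rPr ⇒ rrPrr   [P -> r P r]
rrPrr ⇒ rrrPrrr   [P -> r P r]
rrrPrrr ⇒ rrrqPqrrr   [P -> q P q]
rrrqPqrrr ⇒ rrrqqPqqrrr   [P -> q P q]
rrrqqPqqrrr ⇒ rrrqqrPrqqrrr   [P -> r P r]
rrrqqrPrqqrrr ⇒ rrrqqrqrqqrrr   [P -> q]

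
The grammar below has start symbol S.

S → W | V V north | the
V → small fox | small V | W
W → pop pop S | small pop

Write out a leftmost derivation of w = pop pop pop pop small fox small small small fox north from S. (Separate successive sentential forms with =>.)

S => W => pop pop S => pop pop W => pop pop pop pop S => pop pop pop pop V V north => pop pop pop pop small fox V north => pop pop pop pop small fox small V north => pop pop pop pop small fox small small V north => pop pop pop pop small fox small small small fox north

S => W   [S → W]
W => pop pop S   [W → pop pop S]
pop pop S => pop pop W   [S → W]
pop pop W => pop pop pop pop S   [W → pop pop S]
pop pop pop pop S => pop pop pop pop V V north   [S → V V north]
pop pop pop pop V V north => pop pop pop pop small fox V north   [V → small fox]
pop pop pop pop small fox V north => pop pop pop pop small fox small V north   [V → small V]
pop pop pop pop small fox small V north => pop pop pop pop small fox small small V north   [V → small V]
pop pop pop pop small fox small small V north => pop pop pop pop small fox small small small fox north   [V → small fox]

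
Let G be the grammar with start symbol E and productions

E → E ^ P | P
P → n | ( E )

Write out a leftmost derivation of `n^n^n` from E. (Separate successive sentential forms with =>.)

E => E^P => E^P^P => P^P^P => n^P^P => n^n^P => n^n^n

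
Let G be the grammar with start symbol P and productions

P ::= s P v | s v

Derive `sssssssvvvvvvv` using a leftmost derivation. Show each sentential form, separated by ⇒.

P ⇒ sPv   [P ::= s P v]
sPv ⇒ ssPvv   [P ::= s P v]
ssPvv ⇒ sssPvvv   [P ::= s P v]
sssPvvv ⇒ ssssPvvvv   [P ::= s P v]
ssssPvvvv ⇒ sssssPvvvvv   [P ::= s P v]
sssssPvvvvv ⇒ ssssssPvvvvvv   [P ::= s P v]
ssssssPvvvvvv ⇒ sssssssvvvvvvv   [P ::= s v]

P ⇒ sPv ⇒ ssPvv ⇒ sssPvvv ⇒ ssssPvvvv ⇒ sssssPvvvvv ⇒ ssssssPvvvvvv ⇒ sssssssvvvvvvv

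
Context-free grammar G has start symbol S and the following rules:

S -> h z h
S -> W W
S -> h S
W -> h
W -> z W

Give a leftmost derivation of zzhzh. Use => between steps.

S => WW   [S -> W W]
WW => zWW   [W -> z W]
zWW => zzWW   [W -> z W]
zzWW => zzhW   [W -> h]
zzhW => zzhzW   [W -> z W]
zzhzW => zzhzh   [W -> h]

S=>WW=>zWW=>zzWW=>zzhW=>zzhzW=>zzhzh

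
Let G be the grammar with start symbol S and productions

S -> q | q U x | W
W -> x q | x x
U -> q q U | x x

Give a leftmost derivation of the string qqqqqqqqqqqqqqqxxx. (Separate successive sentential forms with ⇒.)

S ⇒ qUx   [S -> q U x]
qUx ⇒ qqqUx   [U -> q q U]
qqqUx ⇒ qqqqqUx   [U -> q q U]
qqqqqUx ⇒ qqqqqqqUx   [U -> q q U]
qqqqqqqUx ⇒ qqqqqqqqqUx   [U -> q q U]
qqqqqqqqqUx ⇒ qqqqqqqqqqqUx   [U -> q q U]
qqqqqqqqqqqUx ⇒ qqqqqqqqqqqqqUx   [U -> q q U]
qqqqqqqqqqqqqUx ⇒ qqqqqqqqqqqqqqqUx   [U -> q q U]
qqqqqqqqqqqqqqqUx ⇒ qqqqqqqqqqqqqqqxxx   [U -> x x]

S⇒qUx⇒qqqUx⇒qqqqqUx⇒qqqqqqqUx⇒qqqqqqqqqUx⇒qqqqqqqqqqqUx⇒qqqqqqqqqqqqqUx⇒qqqqqqqqqqqqqqqUx⇒qqqqqqqqqqqqqqqxxx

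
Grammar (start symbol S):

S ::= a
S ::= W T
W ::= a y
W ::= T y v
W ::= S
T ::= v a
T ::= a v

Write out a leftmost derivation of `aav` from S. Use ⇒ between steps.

S ⇒ WT ⇒ ST ⇒ aT ⇒ aav

S ⇒ WT   [S ::= W T]
WT ⇒ ST   [W ::= S]
ST ⇒ aT   [S ::= a]
aT ⇒ aav   [T ::= a v]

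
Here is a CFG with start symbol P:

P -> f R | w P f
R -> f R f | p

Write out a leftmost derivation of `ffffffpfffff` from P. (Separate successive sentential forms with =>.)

P => fR => ffRf => fffRff => ffffRfff => fffffRffff => ffffffRfffff => ffffffpfffff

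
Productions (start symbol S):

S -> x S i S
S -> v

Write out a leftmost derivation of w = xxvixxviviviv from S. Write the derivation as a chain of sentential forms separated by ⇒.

S ⇒ xSiS ⇒ xxSiSiS ⇒ xxviSiS ⇒ xxvixSiSiS ⇒ xxvixxSiSiSiS ⇒ xxvixxviSiSiS ⇒ xxvixxviviSiS ⇒ xxvixxviviviS ⇒ xxvixxviviviv

S ⇒ xSiS   [S -> x S i S]
xSiS ⇒ xxSiSiS   [S -> x S i S]
xxSiSiS ⇒ xxviSiS   [S -> v]
xxviSiS ⇒ xxvixSiSiS   [S -> x S i S]
xxvixSiSiS ⇒ xxvixxSiSiSiS   [S -> x S i S]
xxvixxSiSiSiS ⇒ xxvixxviSiSiS   [S -> v]
xxvixxviSiSiS ⇒ xxvixxviviSiS   [S -> v]
xxvixxviviSiS ⇒ xxvixxviviviS   [S -> v]
xxvixxviviviS ⇒ xxvixxviviviv   [S -> v]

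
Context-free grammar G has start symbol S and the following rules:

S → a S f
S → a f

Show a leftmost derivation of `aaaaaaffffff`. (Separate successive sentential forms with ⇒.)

S ⇒ aSf ⇒ aaSff ⇒ aaaSfff ⇒ aaaaSffff ⇒ aaaaaSfffff ⇒ aaaaaaffffff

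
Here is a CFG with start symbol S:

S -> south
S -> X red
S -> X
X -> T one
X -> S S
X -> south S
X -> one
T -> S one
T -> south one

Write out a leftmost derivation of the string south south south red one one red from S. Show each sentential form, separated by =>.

S => X red   [S -> X red]
X red => T one red   [X -> T one]
T one red => S one one red   [T -> S one]
S one one red => X one one red   [S -> X]
X one one red => south S one one red   [X -> south S]
south S one one red => south X red one one red   [S -> X red]
south X red one one red => south south S red one one red   [X -> south S]
south south S red one one red => south south south red one one red   [S -> south]

S => X red => T one red => S one one red => X one one red => south S one one red => south X red one one red => south south S red one one red => south south south red one one red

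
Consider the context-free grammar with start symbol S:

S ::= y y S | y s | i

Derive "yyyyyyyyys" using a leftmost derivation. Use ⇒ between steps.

S⇒yyS⇒yyyyS⇒yyyyyyS⇒yyyyyyyyS⇒yyyyyyyyys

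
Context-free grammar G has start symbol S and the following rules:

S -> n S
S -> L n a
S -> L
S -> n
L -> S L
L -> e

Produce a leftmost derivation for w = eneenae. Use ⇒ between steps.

S⇒L⇒SL⇒LL⇒eL⇒eSL⇒enSL⇒enLL⇒eneL⇒eneSL⇒eneLnaL⇒eneenaL⇒eneenae

S ⇒ L   [S -> L]
L ⇒ SL   [L -> S L]
SL ⇒ LL   [S -> L]
LL ⇒ eL   [L -> e]
eL ⇒ eSL   [L -> S L]
eSL ⇒ enSL   [S -> n S]
enSL ⇒ enLL   [S -> L]
enLL ⇒ eneL   [L -> e]
eneL ⇒ eneSL   [L -> S L]
eneSL ⇒ eneLnaL   [S -> L n a]
eneLnaL ⇒ eneenaL   [L -> e]
eneenaL ⇒ eneenae   [L -> e]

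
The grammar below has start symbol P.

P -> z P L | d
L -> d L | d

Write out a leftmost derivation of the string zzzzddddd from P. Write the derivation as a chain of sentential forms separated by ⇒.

P⇒zPL⇒zzPLL⇒zzzPLLL⇒zzzzPLLLL⇒zzzzdLLLL⇒zzzzddLLL⇒zzzzdddLL⇒zzzzddddL⇒zzzzddddd

P ⇒ zPL   [P -> z P L]
zPL ⇒ zzPLL   [P -> z P L]
zzPLL ⇒ zzzPLLL   [P -> z P L]
zzzPLLL ⇒ zzzzPLLLL   [P -> z P L]
zzzzPLLLL ⇒ zzzzdLLLL   [P -> d]
zzzzdLLLL ⇒ zzzzddLLL   [L -> d]
zzzzddLLL ⇒ zzzzdddLL   [L -> d]
zzzzdddLL ⇒ zzzzddddL   [L -> d]
zzzzddddL ⇒ zzzzddddd   [L -> d]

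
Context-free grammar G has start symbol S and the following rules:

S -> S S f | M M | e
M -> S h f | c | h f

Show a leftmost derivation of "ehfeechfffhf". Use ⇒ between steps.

S ⇒ MM ⇒ ShfM ⇒ ehfM ⇒ ehfShf ⇒ ehfSSfhf ⇒ ehfeSfhf ⇒ ehfeSSffhf ⇒ ehfeeSffhf ⇒ ehfeeMMffhf ⇒ ehfeecMffhf ⇒ ehfeechfffhf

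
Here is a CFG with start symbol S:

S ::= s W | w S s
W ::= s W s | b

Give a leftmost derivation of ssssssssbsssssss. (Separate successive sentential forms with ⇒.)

S ⇒ sW ⇒ ssWs ⇒ sssWss ⇒ ssssWsss ⇒ sssssWssss ⇒ ssssssWsssss ⇒ sssssssWssssss ⇒ ssssssssWsssssss ⇒ ssssssssbsssssss

S ⇒ sW   [S ::= s W]
sW ⇒ ssWs   [W ::= s W s]
ssWs ⇒ sssWss   [W ::= s W s]
sssWss ⇒ ssssWsss   [W ::= s W s]
ssssWsss ⇒ sssssWssss   [W ::= s W s]
sssssWssss ⇒ ssssssWsssss   [W ::= s W s]
ssssssWsssss ⇒ sssssssWssssss   [W ::= s W s]
sssssssWssssss ⇒ ssssssssWsssssss   [W ::= s W s]
ssssssssWsssssss ⇒ ssssssssbsssssss   [W ::= b]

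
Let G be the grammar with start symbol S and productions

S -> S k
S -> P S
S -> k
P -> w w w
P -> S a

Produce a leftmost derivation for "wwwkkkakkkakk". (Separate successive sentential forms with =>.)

S => Sk   [S -> S k]
Sk => PSk   [S -> P S]
PSk => SaSk   [P -> S a]
SaSk => SkaSk   [S -> S k]
SkaSk => PSkaSk   [S -> P S]
PSkaSk => wwwSkaSk   [P -> w w w]
wwwSkaSk => wwwPSkaSk   [S -> P S]
wwwPSkaSk => wwwSaSkaSk   [P -> S a]
wwwSaSkaSk => wwwSkaSkaSk   [S -> S k]
wwwSkaSkaSk => wwwSkkaSkaSk   [S -> S k]
wwwSkkaSkaSk => wwwkkkaSkaSk   [S -> k]
wwwkkkaSkaSk => wwwkkkaSkkaSk   [S -> S k]
wwwkkkaSkkaSk => wwwkkkakkkaSk   [S -> k]
wwwkkkakkkaSk => wwwkkkakkkakk   [S -> k]

S=>Sk=>PSk=>SaSk=>SkaSk=>PSkaSk=>wwwSkaSk=>wwwPSkaSk=>wwwSaSkaSk=>wwwSkaSkaSk=>wwwSkkaSkaSk=>wwwkkkaSkaSk=>wwwkkkaSkkaSk=>wwwkkkakkkaSk=>wwwkkkakkkakk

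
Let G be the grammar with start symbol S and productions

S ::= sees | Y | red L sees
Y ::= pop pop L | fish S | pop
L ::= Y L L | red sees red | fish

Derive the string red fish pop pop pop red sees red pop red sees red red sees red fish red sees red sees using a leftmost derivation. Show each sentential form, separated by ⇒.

S ⇒ red L sees   [S ::= red L sees]
red L sees ⇒ red Y L L sees   [L ::= Y L L]
red Y L L sees ⇒ red fish S L L sees   [Y ::= fish S]
red fish S L L sees ⇒ red fish Y L L sees   [S ::= Y]
red fish Y L L sees ⇒ red fish pop pop L L L sees   [Y ::= pop pop L]
red fish pop pop L L L sees ⇒ red fish pop pop Y L L L L sees   [L ::= Y L L]
red fish pop pop Y L L L L sees ⇒ red fish pop pop pop L L L L sees   [Y ::= pop]
red fish pop pop pop L L L L sees ⇒ red fish pop pop pop red sees red L L L sees   [L ::= red sees red]
red fish pop pop pop red sees red L L L sees ⇒ red fish pop pop pop red sees red Y L L L L sees   [L ::= Y L L]
red fish pop pop pop red sees red Y L L L L sees ⇒ red fish pop pop pop red sees red pop L L L L sees   [Y ::= pop]
red fish pop pop pop red sees red pop L L L L sees ⇒ red fish pop pop pop red sees red pop red sees red L L L sees   [L ::= red sees red]
red fish pop pop pop red sees red pop red sees red L L L sees ⇒ red fish pop pop pop red sees red pop red sees red red sees red L L sees   [L ::= red sees red]
red fish pop pop pop red sees red pop red sees red red sees red L L sees ⇒ red fish pop pop pop red sees red pop red sees red red sees red fish L sees   [L ::= fish]
red fish pop pop pop red sees red pop red sees red red sees red fish L sees ⇒ red fish pop pop pop red sees red pop red sees red red sees red fish red sees red sees   [L ::= red sees red]

S ⇒ red L sees ⇒ red Y L L sees ⇒ red fish S L L sees ⇒ red fish Y L L sees ⇒ red fish pop pop L L L sees ⇒ red fish pop pop Y L L L L sees ⇒ red fish pop pop pop L L L L sees ⇒ red fish pop pop pop red sees red L L L sees ⇒ red fish pop pop pop red sees red Y L L L L sees ⇒ red fish pop pop pop red sees red pop L L L L sees ⇒ red fish pop pop pop red sees red pop red sees red L L L sees ⇒ red fish pop pop pop red sees red pop red sees red red sees red L L sees ⇒ red fish pop pop pop red sees red pop red sees red red sees red fish L sees ⇒ red fish pop pop pop red sees red pop red sees red red sees red fish red sees red sees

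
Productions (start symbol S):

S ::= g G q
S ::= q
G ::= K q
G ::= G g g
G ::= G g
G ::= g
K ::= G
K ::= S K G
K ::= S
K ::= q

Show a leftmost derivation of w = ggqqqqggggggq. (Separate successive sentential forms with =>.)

S => gGq => gGggq => gGgggq => gGggggq => gGggggggq => gKqggggggq => gSqggggggq => ggGqqggggggq => ggKqqqggggggq => ggqqqqggggggq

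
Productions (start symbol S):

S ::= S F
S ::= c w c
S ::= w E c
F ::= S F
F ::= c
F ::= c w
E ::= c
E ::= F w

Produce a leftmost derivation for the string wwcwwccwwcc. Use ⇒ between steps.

S ⇒ SF   [S ::= S F]
SF ⇒ wEcF   [S ::= w E c]
wEcF ⇒ wFwcF   [E ::= F w]
wFwcF ⇒ wSFwcF   [F ::= S F]
wSFwcF ⇒ wwEcFwcF   [S ::= w E c]
wwEcFwcF ⇒ wwFwcFwcF   [E ::= F w]
wwFwcFwcF ⇒ wwcwwcFwcF   [F ::= c w]
wwcwwcFwcF ⇒ wwcwwccwwcF   [F ::= c w]
wwcwwccwwcF ⇒ wwcwwccwwcc   [F ::= c]

S ⇒ SF ⇒ wEcF ⇒ wFwcF ⇒ wSFwcF ⇒ wwEcFwcF ⇒ wwFwcFwcF ⇒ wwcwwcFwcF ⇒ wwcwwccwwcF ⇒ wwcwwccwwcc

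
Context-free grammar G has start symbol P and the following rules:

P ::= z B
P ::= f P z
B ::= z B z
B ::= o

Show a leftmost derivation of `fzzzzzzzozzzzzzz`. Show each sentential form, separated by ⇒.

P ⇒ fPz   [P ::= f P z]
fPz ⇒ fzBz   [P ::= z B]
fzBz ⇒ fzzBzz   [B ::= z B z]
fzzBzz ⇒ fzzzBzzz   [B ::= z B z]
fzzzBzzz ⇒ fzzzzBzzzz   [B ::= z B z]
fzzzzBzzzz ⇒ fzzzzzBzzzzz   [B ::= z B z]
fzzzzzBzzzzz ⇒ fzzzzzzBzzzzzz   [B ::= z B z]
fzzzzzzBzzzzzz ⇒ fzzzzzzzBzzzzzzz   [B ::= z B z]
fzzzzzzzBzzzzzzz ⇒ fzzzzzzzozzzzzzz   [B ::= o]

P ⇒ fPz ⇒ fzBz ⇒ fzzBzz ⇒ fzzzBzzz ⇒ fzzzzBzzzz ⇒ fzzzzzBzzzzz ⇒ fzzzzzzBzzzzzz ⇒ fzzzzzzzBzzzzzzz ⇒ fzzzzzzzozzzzzzz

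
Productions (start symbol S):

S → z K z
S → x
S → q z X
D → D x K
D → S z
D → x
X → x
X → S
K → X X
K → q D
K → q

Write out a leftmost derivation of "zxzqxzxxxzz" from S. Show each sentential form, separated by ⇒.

S ⇒ zKz ⇒ zXXz ⇒ zxXz ⇒ zxSz ⇒ zxzKzz ⇒ zxzqDzz ⇒ zxzqDxKzz ⇒ zxzqSzxKzz ⇒ zxzqxzxKzz ⇒ zxzqxzxXXzz ⇒ zxzqxzxxXzz ⇒ zxzqxzxxxzz

S ⇒ zKz   [S → z K z]
zKz ⇒ zXXz   [K → X X]
zXXz ⇒ zxXz   [X → x]
zxXz ⇒ zxSz   [X → S]
zxSz ⇒ zxzKzz   [S → z K z]
zxzKzz ⇒ zxzqDzz   [K → q D]
zxzqDzz ⇒ zxzqDxKzz   [D → D x K]
zxzqDxKzz ⇒ zxzqSzxKzz   [D → S z]
zxzqSzxKzz ⇒ zxzqxzxKzz   [S → x]
zxzqxzxKzz ⇒ zxzqxzxXXzz   [K → X X]
zxzqxzxXXzz ⇒ zxzqxzxxXzz   [X → x]
zxzqxzxxXzz ⇒ zxzqxzxxxzz   [X → x]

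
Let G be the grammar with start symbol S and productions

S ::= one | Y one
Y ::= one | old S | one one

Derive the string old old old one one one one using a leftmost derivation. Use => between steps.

S => Y one   [S ::= Y one]
Y one => old S one   [Y ::= old S]
old S one => old Y one one   [S ::= Y one]
old Y one one => old old S one one   [Y ::= old S]
old old S one one => old old Y one one one   [S ::= Y one]
old old Y one one one => old old old S one one one   [Y ::= old S]
old old old S one one one => old old old one one one one   [S ::= one]

S => Y one => old S one => old Y one one => old old S one one => old old Y one one one => old old old S one one one => old old old one one one one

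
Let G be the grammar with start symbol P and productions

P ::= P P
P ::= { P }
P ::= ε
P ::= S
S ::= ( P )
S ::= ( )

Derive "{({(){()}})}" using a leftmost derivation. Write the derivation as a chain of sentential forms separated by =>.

P => {P}   [P ::= { P }]
{P} => {S}   [P ::= S]
{S} => {(P)}   [S ::= ( P )]
{(P)} => {({P})}   [P ::= { P }]
{({P})} => {({PP})}   [P ::= P P]
{({PP})} => {({SP})}   [P ::= S]
{({SP})} => {({()P})}   [S ::= ( )]
{({()P})} => {({(){P}})}   [P ::= { P }]
{({(){P}})} => {({(){S}})}   [P ::= S]
{({(){S}})} => {({(){()}})}   [S ::= ( )]

P=>{P}=>{S}=>{(P)}=>{({P})}=>{({PP})}=>{({SP})}=>{({()P})}=>{({(){P}})}=>{({(){S}})}=>{({(){()}})}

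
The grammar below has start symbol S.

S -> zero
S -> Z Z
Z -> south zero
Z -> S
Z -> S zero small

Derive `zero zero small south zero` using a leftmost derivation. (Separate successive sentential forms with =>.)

S => Z Z   [S -> Z Z]
Z Z => S zero small Z   [Z -> S zero small]
S zero small Z => zero zero small Z   [S -> zero]
zero zero small Z => zero zero small south zero   [Z -> south zero]

S => Z Z => S zero small Z => zero zero small Z => zero zero small south zero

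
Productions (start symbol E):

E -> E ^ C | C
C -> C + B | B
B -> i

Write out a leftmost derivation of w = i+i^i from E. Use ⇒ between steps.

E ⇒ E^C ⇒ C^C ⇒ C+B^C ⇒ B+B^C ⇒ i+B^C ⇒ i+i^C ⇒ i+i^B ⇒ i+i^i

E ⇒ E^C   [E -> E ^ C]
E^C ⇒ C^C   [E -> C]
C^C ⇒ C+B^C   [C -> C + B]
C+B^C ⇒ B+B^C   [C -> B]
B+B^C ⇒ i+B^C   [B -> i]
i+B^C ⇒ i+i^C   [B -> i]
i+i^C ⇒ i+i^B   [C -> B]
i+i^B ⇒ i+i^i   [B -> i]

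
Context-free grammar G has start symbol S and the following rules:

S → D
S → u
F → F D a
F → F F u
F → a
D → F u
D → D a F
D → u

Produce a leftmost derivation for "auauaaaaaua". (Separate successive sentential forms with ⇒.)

S ⇒ D   [S → D]
D ⇒ DaF   [D → D a F]
DaF ⇒ DaFaF   [D → D a F]
DaFaF ⇒ FuaFaF   [D → F u]
FuaFaF ⇒ FDauaFaF   [F → F D a]
FDauaFaF ⇒ aDauaFaF   [F → a]
aDauaFaF ⇒ auauaFaF   [D → u]
auauaFaF ⇒ auauaaaF   [F → a]
auauaaaF ⇒ auauaaaFDa   [F → F D a]
auauaaaFDa ⇒ auauaaaaDa   [F → a]
auauaaaaDa ⇒ auauaaaaFua   [D → F u]
auauaaaaFua ⇒ auauaaaaaua   [F → a]

S ⇒ D ⇒ DaF ⇒ DaFaF ⇒ FuaFaF ⇒ FDauaFaF ⇒ aDauaFaF ⇒ auauaFaF ⇒ auauaaaF ⇒ auauaaaFDa ⇒ auauaaaaDa ⇒ auauaaaaFua ⇒ auauaaaaaua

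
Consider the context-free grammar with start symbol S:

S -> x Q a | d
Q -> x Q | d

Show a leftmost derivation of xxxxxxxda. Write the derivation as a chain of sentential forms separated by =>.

S => xQa   [S -> x Q a]
xQa => xxQa   [Q -> x Q]
xxQa => xxxQa   [Q -> x Q]
xxxQa => xxxxQa   [Q -> x Q]
xxxxQa => xxxxxQa   [Q -> x Q]
xxxxxQa => xxxxxxQa   [Q -> x Q]
xxxxxxQa => xxxxxxxQa   [Q -> x Q]
xxxxxxxQa => xxxxxxxda   [Q -> d]

S => xQa => xxQa => xxxQa => xxxxQa => xxxxxQa => xxxxxxQa => xxxxxxxQa => xxxxxxxda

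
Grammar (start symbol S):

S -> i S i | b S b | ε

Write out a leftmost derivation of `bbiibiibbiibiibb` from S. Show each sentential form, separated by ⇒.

S⇒bSb⇒bbSbb⇒bbiSibb⇒bbiiSiibb⇒bbiibSbiibb⇒bbiibiSibiibb⇒bbiibiiSiibiibb⇒bbiibiibSbiibiibb⇒bbiibiibbiibiibb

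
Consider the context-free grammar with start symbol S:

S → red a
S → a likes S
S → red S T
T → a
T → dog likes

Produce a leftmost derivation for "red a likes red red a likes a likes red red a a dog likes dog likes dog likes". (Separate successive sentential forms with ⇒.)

S ⇒ red S T ⇒ red a likes S T ⇒ red a likes red S T T ⇒ red a likes red red S T T T ⇒ red a likes red red a likes S T T T ⇒ red a likes red red a likes a likes S T T T ⇒ red a likes red red a likes a likes red S T T T T ⇒ red a likes red red a likes a likes red red a T T T T ⇒ red a likes red red a likes a likes red red a a T T T ⇒ red a likes red red a likes a likes red red a a dog likes T T ⇒ red a likes red red a likes a likes red red a a dog likes dog likes T ⇒ red a likes red red a likes a likes red red a a dog likes dog likes dog likes

S ⇒ red S T   [S → red S T]
red S T ⇒ red a likes S T   [S → a likes S]
red a likes S T ⇒ red a likes red S T T   [S → red S T]
red a likes red S T T ⇒ red a likes red red S T T T   [S → red S T]
red a likes red red S T T T ⇒ red a likes red red a likes S T T T   [S → a likes S]
red a likes red red a likes S T T T ⇒ red a likes red red a likes a likes S T T T   [S → a likes S]
red a likes red red a likes a likes S T T T ⇒ red a likes red red a likes a likes red S T T T T   [S → red S T]
red a likes red red a likes a likes red S T T T T ⇒ red a likes red red a likes a likes red red a T T T T   [S → red a]
red a likes red red a likes a likes red red a T T T T ⇒ red a likes red red a likes a likes red red a a T T T   [T → a]
red a likes red red a likes a likes red red a a T T T ⇒ red a likes red red a likes a likes red red a a dog likes T T   [T → dog likes]
red a likes red red a likes a likes red red a a dog likes T T ⇒ red a likes red red a likes a likes red red a a dog likes dog likes T   [T → dog likes]
red a likes red red a likes a likes red red a a dog likes dog likes T ⇒ red a likes red red a likes a likes red red a a dog likes dog likes dog likes   [T → dog likes]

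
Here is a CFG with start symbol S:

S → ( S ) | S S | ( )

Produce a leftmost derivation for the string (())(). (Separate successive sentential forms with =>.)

S => SS => (S)S => (())S => (())()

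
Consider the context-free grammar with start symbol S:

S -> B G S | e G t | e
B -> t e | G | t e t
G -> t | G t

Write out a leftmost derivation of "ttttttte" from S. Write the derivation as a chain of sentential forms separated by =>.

S => BGS   [S -> B G S]
BGS => GGS   [B -> G]
GGS => GtGS   [G -> G t]
GtGS => GttGS   [G -> G t]
GttGS => GtttGS   [G -> G t]
GtttGS => GttttGS   [G -> G t]
GttttGS => GtttttGS   [G -> G t]
GtttttGS => ttttttGS   [G -> t]
ttttttGS => tttttttS   [G -> t]
tttttttS => ttttttte   [S -> e]

S => BGS => GGS => GtGS => GttGS => GtttGS => GttttGS => GtttttGS => ttttttGS => tttttttS => ttttttte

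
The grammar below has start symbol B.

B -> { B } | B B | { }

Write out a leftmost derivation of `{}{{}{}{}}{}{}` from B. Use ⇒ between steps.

B ⇒ BB ⇒ BBB ⇒ BBBB ⇒ {}BBB ⇒ {}{B}BB ⇒ {}{BB}BB ⇒ {}{BBB}BB ⇒ {}{{}BB}BB ⇒ {}{{}{}B}BB ⇒ {}{{}{}{}}BB ⇒ {}{{}{}{}}{}B ⇒ {}{{}{}{}}{}{}

B ⇒ BB   [B -> B B]
BB ⇒ BBB   [B -> B B]
BBB ⇒ BBBB   [B -> B B]
BBBB ⇒ {}BBB   [B -> { }]
{}BBB ⇒ {}{B}BB   [B -> { B }]
{}{B}BB ⇒ {}{BB}BB   [B -> B B]
{}{BB}BB ⇒ {}{BBB}BB   [B -> B B]
{}{BBB}BB ⇒ {}{{}BB}BB   [B -> { }]
{}{{}BB}BB ⇒ {}{{}{}B}BB   [B -> { }]
{}{{}{}B}BB ⇒ {}{{}{}{}}BB   [B -> { }]
{}{{}{}{}}BB ⇒ {}{{}{}{}}{}B   [B -> { }]
{}{{}{}{}}{}B ⇒ {}{{}{}{}}{}{}   [B -> { }]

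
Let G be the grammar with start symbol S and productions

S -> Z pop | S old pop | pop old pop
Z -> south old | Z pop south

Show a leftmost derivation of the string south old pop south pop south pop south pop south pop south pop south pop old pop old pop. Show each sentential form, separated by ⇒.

S ⇒ S old pop ⇒ S old pop old pop ⇒ Z pop old pop old pop ⇒ Z pop south pop old pop old pop ⇒ Z pop south pop south pop old pop old pop ⇒ Z pop south pop south pop south pop old pop old pop ⇒ Z pop south pop south pop south pop south pop old pop old pop ⇒ Z pop south pop south pop south pop south pop south pop old pop old pop ⇒ Z pop south pop south pop south pop south pop south pop south pop old pop old pop ⇒ south old pop south pop south pop south pop south pop south pop south pop old pop old pop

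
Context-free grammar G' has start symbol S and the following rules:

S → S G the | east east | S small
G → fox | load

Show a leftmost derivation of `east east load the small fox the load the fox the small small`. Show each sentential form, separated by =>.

S => S small => S small small => S G the small small => S G the G the small small => S G the G the G the small small => S small G the G the G the small small => S G the small G the G the G the small small => east east G the small G the G the G the small small => east east load the small G the G the G the small small => east east load the small fox the G the G the small small => east east load the small fox the load the G the small small => east east load the small fox the load the fox the small small

S => S small   [S → S small]
S small => S small small   [S → S small]
S small small => S G the small small   [S → S G the]
S G the small small => S G the G the small small   [S → S G the]
S G the G the small small => S G the G the G the small small   [S → S G the]
S G the G the G the small small => S small G the G the G the small small   [S → S small]
S small G the G the G the small small => S G the small G the G the G the small small   [S → S G the]
S G the small G the G the G the small small => east east G the small G the G the G the small small   [S → east east]
east east G the small G the G the G the small small => east east load the small G the G the G the small small   [G → load]
east east load the small G the G the G the small small => east east load the small fox the G the G the small small   [G → fox]
east east load the small fox the G the G the small small => east east load the small fox the load the G the small small   [G → load]
east east load the small fox the load the G the small small => east east load the small fox the load the fox the small small   [G → fox]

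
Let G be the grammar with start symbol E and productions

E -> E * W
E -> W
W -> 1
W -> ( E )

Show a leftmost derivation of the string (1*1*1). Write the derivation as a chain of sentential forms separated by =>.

E => W => (E) => (E*W) => (E*W*W) => (W*W*W) => (1*W*W) => (1*1*W) => (1*1*1)

E => W   [E -> W]
W => (E)   [W -> ( E )]
(E) => (E*W)   [E -> E * W]
(E*W) => (E*W*W)   [E -> E * W]
(E*W*W) => (W*W*W)   [E -> W]
(W*W*W) => (1*W*W)   [W -> 1]
(1*W*W) => (1*1*W)   [W -> 1]
(1*1*W) => (1*1*1)   [W -> 1]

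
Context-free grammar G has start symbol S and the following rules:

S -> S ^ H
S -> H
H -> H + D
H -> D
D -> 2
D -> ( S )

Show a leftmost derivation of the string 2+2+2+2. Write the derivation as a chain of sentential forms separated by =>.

S => H   [S -> H]
H => H+D   [H -> H + D]
H+D => H+D+D   [H -> H + D]
H+D+D => H+D+D+D   [H -> H + D]
H+D+D+D => D+D+D+D   [H -> D]
D+D+D+D => 2+D+D+D   [D -> 2]
2+D+D+D => 2+2+D+D   [D -> 2]
2+2+D+D => 2+2+2+D   [D -> 2]
2+2+2+D => 2+2+2+2   [D -> 2]

S => H => H+D => H+D+D => H+D+D+D => D+D+D+D => 2+D+D+D => 2+2+D+D => 2+2+2+D => 2+2+2+2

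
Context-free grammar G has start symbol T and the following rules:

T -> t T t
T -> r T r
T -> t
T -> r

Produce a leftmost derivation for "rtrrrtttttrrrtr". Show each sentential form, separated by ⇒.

T ⇒ rTr   [T -> r T r]
rTr ⇒ rtTtr   [T -> t T t]
rtTtr ⇒ rtrTrtr   [T -> r T r]
rtrTrtr ⇒ rtrrTrrtr   [T -> r T r]
rtrrTrrtr ⇒ rtrrrTrrrtr   [T -> r T r]
rtrrrTrrrtr ⇒ rtrrrtTtrrrtr   [T -> t T t]
rtrrrtTtrrrtr ⇒ rtrrrttTttrrrtr   [T -> t T t]
rtrrrttTttrrrtr ⇒ rtrrrtttttrrrtr   [T -> t]

T ⇒ rTr ⇒ rtTtr ⇒ rtrTrtr ⇒ rtrrTrrtr ⇒ rtrrrTrrrtr ⇒ rtrrrtTtrrrtr ⇒ rtrrrttTttrrrtr ⇒ rtrrrtttttrrrtr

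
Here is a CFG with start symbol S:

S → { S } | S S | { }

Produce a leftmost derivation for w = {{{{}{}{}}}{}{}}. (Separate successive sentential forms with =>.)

S => {S} => {SS} => {SSS} => {{S}SS} => {{{S}}SS} => {{{SS}}SS} => {{{SSS}}SS} => {{{{}SS}}SS} => {{{{}{}S}}SS} => {{{{}{}{}}}SS} => {{{{}{}{}}}{}S} => {{{{}{}{}}}{}{}}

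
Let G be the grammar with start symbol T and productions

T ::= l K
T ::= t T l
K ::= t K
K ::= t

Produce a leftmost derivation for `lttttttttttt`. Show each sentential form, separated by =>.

T => lK   [T ::= l K]
lK => ltK   [K ::= t K]
ltK => lttK   [K ::= t K]
lttK => ltttK   [K ::= t K]
ltttK => lttttK   [K ::= t K]
lttttK => ltttttK   [K ::= t K]
ltttttK => lttttttK   [K ::= t K]
lttttttK => ltttttttK   [K ::= t K]
ltttttttK => lttttttttK   [K ::= t K]
lttttttttK => ltttttttttK   [K ::= t K]
ltttttttttK => lttttttttttK   [K ::= t K]
lttttttttttK => lttttttttttt   [K ::= t]

T => lK => ltK => lttK => ltttK => lttttK => ltttttK => lttttttK => ltttttttK => lttttttttK => ltttttttttK => lttttttttttK => lttttttttttt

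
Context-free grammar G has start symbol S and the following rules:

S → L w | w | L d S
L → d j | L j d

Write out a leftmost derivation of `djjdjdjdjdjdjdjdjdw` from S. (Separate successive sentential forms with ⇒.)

S ⇒ Lw   [S → L w]
Lw ⇒ Ljdw   [L → L j d]
Ljdw ⇒ Ljdjdw   [L → L j d]
Ljdjdw ⇒ Ljdjdjdw   [L → L j d]
Ljdjdjdw ⇒ Ljdjdjdjdw   [L → L j d]
Ljdjdjdjdw ⇒ Ljdjdjdjdjdw   [L → L j d]
Ljdjdjdjdjdw ⇒ Ljdjdjdjdjdjdw   [L → L j d]
Ljdjdjdjdjdjdw ⇒ Ljdjdjdjdjdjdjdw   [L → L j d]
Ljdjdjdjdjdjdjdw ⇒ Ljdjdjdjdjdjdjdjdw   [L → L j d]
Ljdjdjdjdjdjdjdjdw ⇒ djjdjdjdjdjdjdjdjdw   [L → d j]

S ⇒ Lw ⇒ Ljdw ⇒ Ljdjdw ⇒ Ljdjdjdw ⇒ Ljdjdjdjdw ⇒ Ljdjdjdjdjdw ⇒ Ljdjdjdjdjdjdw ⇒ Ljdjdjdjdjdjdjdw ⇒ Ljdjdjdjdjdjdjdjdw ⇒ djjdjdjdjdjdjdjdjdw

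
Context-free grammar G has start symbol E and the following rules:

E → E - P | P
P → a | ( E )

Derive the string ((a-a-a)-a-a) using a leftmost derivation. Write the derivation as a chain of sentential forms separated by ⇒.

E⇒P⇒(E)⇒(E-P)⇒(E-P-P)⇒(P-P-P)⇒((E)-P-P)⇒((E-P)-P-P)⇒((E-P-P)-P-P)⇒((P-P-P)-P-P)⇒((a-P-P)-P-P)⇒((a-a-P)-P-P)⇒((a-a-a)-P-P)⇒((a-a-a)-a-P)⇒((a-a-a)-a-a)

E ⇒ P   [E → P]
P ⇒ (E)   [P → ( E )]
(E) ⇒ (E-P)   [E → E - P]
(E-P) ⇒ (E-P-P)   [E → E - P]
(E-P-P) ⇒ (P-P-P)   [E → P]
(P-P-P) ⇒ ((E)-P-P)   [P → ( E )]
((E)-P-P) ⇒ ((E-P)-P-P)   [E → E - P]
((E-P)-P-P) ⇒ ((E-P-P)-P-P)   [E → E - P]
((E-P-P)-P-P) ⇒ ((P-P-P)-P-P)   [E → P]
((P-P-P)-P-P) ⇒ ((a-P-P)-P-P)   [P → a]
((a-P-P)-P-P) ⇒ ((a-a-P)-P-P)   [P → a]
((a-a-P)-P-P) ⇒ ((a-a-a)-P-P)   [P → a]
((a-a-a)-P-P) ⇒ ((a-a-a)-a-P)   [P → a]
((a-a-a)-a-P) ⇒ ((a-a-a)-a-a)   [P → a]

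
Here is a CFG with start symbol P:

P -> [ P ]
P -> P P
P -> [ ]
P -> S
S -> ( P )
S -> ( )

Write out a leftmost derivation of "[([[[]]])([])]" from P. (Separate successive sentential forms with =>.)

P => [P]   [P -> [ P ]]
[P] => [PP]   [P -> P P]
[PP] => [SP]   [P -> S]
[SP] => [(P)P]   [S -> ( P )]
[(P)P] => [([P])P]   [P -> [ P ]]
[([P])P] => [([[P]])P]   [P -> [ P ]]
[([[P]])P] => [([[[]]])P]   [P -> [ ]]
[([[[]]])P] => [([[[]]])S]   [P -> S]
[([[[]]])S] => [([[[]]])(P)]   [S -> ( P )]
[([[[]]])(P)] => [([[[]]])([])]   [P -> [ ]]

P => [P] => [PP] => [SP] => [(P)P] => [([P])P] => [([[P]])P] => [([[[]]])P] => [([[[]]])S] => [([[[]]])(P)] => [([[[]]])([])]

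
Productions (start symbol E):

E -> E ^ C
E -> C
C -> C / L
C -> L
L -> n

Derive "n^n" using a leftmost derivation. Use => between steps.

E => E^C => C^C => L^C => n^C => n^L => n^n

E => E^C   [E -> E ^ C]
E^C => C^C   [E -> C]
C^C => L^C   [C -> L]
L^C => n^C   [L -> n]
n^C => n^L   [C -> L]
n^L => n^n   [L -> n]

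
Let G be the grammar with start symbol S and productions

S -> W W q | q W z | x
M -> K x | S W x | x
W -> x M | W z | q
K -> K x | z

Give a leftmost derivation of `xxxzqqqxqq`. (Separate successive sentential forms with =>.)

S=>WWq=>xMWq=>xSWxWq=>xWWqWxWq=>xWzWqWxWq=>xxMzWqWxWq=>xxxzWqWxWq=>xxxzqqWxWq=>xxxzqqqxWq=>xxxzqqqxqq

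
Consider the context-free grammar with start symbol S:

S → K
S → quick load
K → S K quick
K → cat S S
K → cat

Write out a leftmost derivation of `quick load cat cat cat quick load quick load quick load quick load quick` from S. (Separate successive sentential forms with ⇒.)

S ⇒ K ⇒ S K quick ⇒ quick load K quick ⇒ quick load cat S S quick ⇒ quick load cat K S quick ⇒ quick load cat cat S S S quick ⇒ quick load cat cat K S S quick ⇒ quick load cat cat cat S S S S quick ⇒ quick load cat cat cat quick load S S S quick ⇒ quick load cat cat cat quick load quick load S S quick ⇒ quick load cat cat cat quick load quick load quick load S quick ⇒ quick load cat cat cat quick load quick load quick load quick load quick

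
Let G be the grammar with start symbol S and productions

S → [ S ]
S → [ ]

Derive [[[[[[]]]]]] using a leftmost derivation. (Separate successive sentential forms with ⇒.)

S ⇒ [S]   [S → [ S ]]
[S] ⇒ [[S]]   [S → [ S ]]
[[S]] ⇒ [[[S]]]   [S → [ S ]]
[[[S]]] ⇒ [[[[S]]]]   [S → [ S ]]
[[[[S]]]] ⇒ [[[[[S]]]]]   [S → [ S ]]
[[[[[S]]]]] ⇒ [[[[[[]]]]]]   [S → [ ]]

S ⇒ [S] ⇒ [[S]] ⇒ [[[S]]] ⇒ [[[[S]]]] ⇒ [[[[[S]]]]] ⇒ [[[[[[]]]]]]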